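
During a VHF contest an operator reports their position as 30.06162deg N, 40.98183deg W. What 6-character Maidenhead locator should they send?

GM90mb

Offset from 180°W / 90°S: lon 139.0182°, lat 120.0616°.
Field: lon ⌊139.0182/20⌋ = 6 → G; lat ⌊120.0616/10⌋ = 12 → M.
Square: lon ⌊19.0182/2⌋ = 9; lat ⌊0.0616/1⌋ = 0.
Subsquare: lon ⌊1.0182/0.0833333⌋ = 12 → m; lat ⌊0.0616/0.0416667⌋ = 1 → b.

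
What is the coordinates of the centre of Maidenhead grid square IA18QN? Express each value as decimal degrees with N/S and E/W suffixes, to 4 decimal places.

Field I=8, A=0: +8·20° lon, +0·10° lat → SW at lon -20°, lat -90°.
Square 1, 8: +1·2° lon, +8·1° lat → SW at lon -18°, lat -82°.
Subsquare q=16, n=13: +16·0.0833333° lon, +13·0.0416667° lat → SW at lon -16.6667°, lat -81.4583°.
Cell spans 0.0833333° lon × 0.0416667° lat. Centre is SW corner plus half of each.
latitude 81.4375° S, longitude 16.6250° W.

81.4375° S, 16.6250° W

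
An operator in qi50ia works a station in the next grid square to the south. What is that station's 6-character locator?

Latitude subsquare a = 0; −1 → -1, wraps to 23 = x, carry into square.
Latitude square 0; −1 → -1, wraps to 9, carry into field.
Latitude field I = 8; −1 → 7 = H.
The longitude characters are unchanged.

QH59ix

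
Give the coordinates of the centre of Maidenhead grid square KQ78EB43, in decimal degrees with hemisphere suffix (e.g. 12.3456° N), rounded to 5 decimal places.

78.05625° N, 34.37083° E

Field K=10, Q=16: +10·20° lon, +16·10° lat → SW at lon 20°, lat 70°.
Square 7, 8: +7·2° lon, +8·1° lat → SW at lon 34°, lat 78°.
Subsquare e=4, b=1: +4·0.0833333° lon, +1·0.0416667° lat → SW at lon 34.3333°, lat 78.0417°.
Extended square 4, 3: +4·0.00833333° lon, +3·0.00416667° lat → SW at lon 34.3667°, lat 78.0542°.
Cell spans 0.00833333° lon × 0.00416667° lat. Centre is SW corner plus half of each.
latitude 78.05625° N, longitude 34.37083° E.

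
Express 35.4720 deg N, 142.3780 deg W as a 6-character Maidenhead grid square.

BM85tl

Shift to the Maidenhead origin (180°W, 90°S): lon 37.6220, lat 125.4720.
Field: 37.6220/20 → 1 → B, 125.4720/10 → 12 → M; chars BM.
Square: 17.6220/2 → 8, 5.4720/1 → 5; chars 85.
Subsquare: 1.6220/0.0833333 → 19 → t, 0.4720/0.0416667 → 11 → l; chars tl.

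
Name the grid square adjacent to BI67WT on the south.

Latitude subsquare t = 19; −1 → 18 = s.
The longitude characters are unchanged.

BI67ws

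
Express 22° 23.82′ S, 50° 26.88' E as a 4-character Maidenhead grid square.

LG57

Add 180° to longitude and 90° to latitude: 230.45, 67.60.
Field: lon ⌊230.45/20⌋ = 11 → L; lat ⌊67.60/10⌋ = 6 → G.
Square: lon ⌊10.45/2⌋ = 5; lat ⌊7.60/1⌋ = 7.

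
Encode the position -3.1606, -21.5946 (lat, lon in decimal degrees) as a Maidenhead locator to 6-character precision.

Shift to the Maidenhead origin (180°W, 90°S): lon 158.4054, lat 86.8394.
Field: lon ⌊158.4054/20⌋ = 7 → H; lat ⌊86.8394/10⌋ = 8 → I.
Square: lon ⌊18.4054/2⌋ = 9; lat ⌊6.8394/1⌋ = 6.
Subsquare: lon ⌊0.4054/0.0833333⌋ = 4 → e; lat ⌊0.8394/0.0416667⌋ = 20 → u.

HI96eu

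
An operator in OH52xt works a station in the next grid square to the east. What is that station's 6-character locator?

OH62at

Longitude subsquare x = 23; +1 → 24, wraps to 0 = a, carry into square.
Longitude square 5; +1 → 6.
The latitude characters are unchanged.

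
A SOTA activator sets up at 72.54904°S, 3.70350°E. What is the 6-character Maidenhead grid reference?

Offset from 180°W / 90°S: lon 183.7035°, lat 17.4510°.
Field: 183.7035/20 → 9 → J, 17.4510/10 → 1 → B; chars JB.
Square: 3.7035/2 → 1, 7.4510/1 → 7; chars 17.
Subsquare: 1.7035/0.0833333 → 20 → u, 0.4510/0.0416667 → 10 → k; chars uk.

JB17uk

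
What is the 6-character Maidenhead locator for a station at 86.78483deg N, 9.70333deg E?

Offset from 180°W / 90°S: lon 189.7033°, lat 176.7848°.
Field: lon ⌊189.7033/20⌋ = 9 → J; lat ⌊176.7848/10⌋ = 17 → R.
Square: lon ⌊9.7033/2⌋ = 4; lat ⌊6.7848/1⌋ = 6.
Subsquare: lon ⌊1.7033/0.0833333⌋ = 20 → u; lat ⌊0.7848/0.0416667⌋ = 18 → s.

JR46us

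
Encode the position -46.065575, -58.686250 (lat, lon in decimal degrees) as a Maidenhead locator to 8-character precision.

GE03pw74

Add 180° to longitude and 90° to latitude: 121.31375, 43.93442.
Field: lon ⌊121.31375/20⌋ = 6 → G; lat ⌊43.93442/10⌋ = 4 → E.
Square: lon ⌊1.31375/2⌋ = 0; lat ⌊3.93442/1⌋ = 3.
Subsquare: lon ⌊1.31375/0.0833333⌋ = 15 → p; lat ⌊0.93442/0.0416667⌋ = 22 → w.
Extended square: lon ⌊0.06375/0.00833333⌋ = 7; lat ⌊0.01776/0.00416667⌋ = 4.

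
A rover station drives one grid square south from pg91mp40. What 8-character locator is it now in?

Latitude extended square 0; −1 → -1, wraps to 9, carry into subsquare.
Latitude subsquare p = 15; −1 → 14 = o.
The longitude characters are unchanged.

PG91mo49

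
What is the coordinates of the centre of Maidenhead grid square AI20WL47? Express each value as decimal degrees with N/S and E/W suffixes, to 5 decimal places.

9.51042° S, 174.12917° W

Field A=0, I=8: +0·20° lon, +8·10° lat → SW at lon -180°, lat -10°.
Square 2, 0: +2·2° lon, +0·1° lat → SW at lon -176°, lat -10°.
Subsquare w=22, l=11: +22·0.0833333° lon, +11·0.0416667° lat → SW at lon -174.167°, lat -9.54167°.
Extended square 4, 7: +4·0.00833333° lon, +7·0.00416667° lat → SW at lon -174.133°, lat -9.5125°.
Cell spans 0.00833333° lon × 0.00416667° lat. Centre is SW corner plus half of each.
latitude 9.51042° S, longitude 174.12917° W.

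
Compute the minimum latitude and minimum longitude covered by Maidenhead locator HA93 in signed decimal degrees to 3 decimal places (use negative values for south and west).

-87.000, -22.000

Field H=7, A=0: +7·20° lon, +0·10° lat → SW at lon -40°, lat -90°.
Square 9, 3: +9·2° lon, +3·1° lat → SW at lon -22°, lat -87°.
latitude -87.000, longitude -22.000.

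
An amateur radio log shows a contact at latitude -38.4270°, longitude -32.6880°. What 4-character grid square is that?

HF31

Offset from 180°W / 90°S: lon 147.31°, lat 51.57°.
Field: 147.31/20 → 7 → H, 51.57/10 → 5 → F; chars HF.
Square: 7.31/2 → 3, 1.57/1 → 1; chars 31.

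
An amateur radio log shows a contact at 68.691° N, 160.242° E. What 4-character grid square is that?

RP08

Shift to the Maidenhead origin (180°W, 90°S): lon 340.24, lat 158.69.
Field: 340.24/20 → 17 → R, 158.69/10 → 15 → P; chars RP.
Square: 0.24/2 → 0, 8.69/1 → 8; chars 08.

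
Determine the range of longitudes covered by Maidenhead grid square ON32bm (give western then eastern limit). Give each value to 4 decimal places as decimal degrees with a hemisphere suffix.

106.0833° E, 106.1667° E

Field O=14, N=13: +14·20° lon, +13·10° lat → SW at lon 100°, lat 40°.
Square 3, 2: +3·2° lon, +2·1° lat → SW at lon 106°, lat 42°.
Subsquare b=1, m=12: +1·0.0833333° lon, +12·0.0416667° lat → SW at lon 106.083°, lat 42.5°.
Cell spans 0.0833333° lon × 0.0416667° lat.
west 106.0833° E, east 106.1667° E.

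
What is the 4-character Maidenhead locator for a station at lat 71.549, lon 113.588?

Shift to the Maidenhead origin (180°W, 90°S): lon 293.59, lat 161.55.
Field: 293.59/20 → 14 → O, 161.55/10 → 16 → Q; chars OQ.
Square: 13.59/2 → 6, 1.55/1 → 1; chars 61.

OQ61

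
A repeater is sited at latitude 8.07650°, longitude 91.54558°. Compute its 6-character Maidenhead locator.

NJ58sb

Offset from 180°W / 90°S: lon 271.5456°, lat 98.0765°.
Field (20°×10°, letters A–R): 271.5456/20 → 13 → N, 98.0765/10 → 9 → J; chars NJ.
Square (2°×1°, digits 0–9): 11.5456/2 → 5, 8.0765/1 → 8; chars 58.
Subsquare (5′×2.5′, letters a–x): 1.5456/0.0833333 → 18 → s, 0.0765/0.0416667 → 1 → b; chars sb.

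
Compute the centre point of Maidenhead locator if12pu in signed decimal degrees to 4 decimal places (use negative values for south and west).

Field I=8, F=5: +8·20° lon, +5·10° lat → SW at lon -20°, lat -40°.
Square 1, 2: +1·2° lon, +2·1° lat → SW at lon -18°, lat -38°.
Subsquare p=15, u=20: +15·0.0833333° lon, +20·0.0416667° lat → SW at lon -16.75°, lat -37.1667°.
Cell spans 0.0833333° lon × 0.0416667° lat. Centre is SW corner plus half of each.
latitude -37.1458, longitude -16.7083.

-37.1458, -16.7083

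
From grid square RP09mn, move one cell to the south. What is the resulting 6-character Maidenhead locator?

RP09mm

Latitude subsquare n = 13; −1 → 12 = m.
The longitude characters are unchanged.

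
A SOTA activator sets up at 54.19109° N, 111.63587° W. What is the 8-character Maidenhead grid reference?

DO44ee35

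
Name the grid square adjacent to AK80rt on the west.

AK80qt

Longitude subsquare r = 17; −1 → 16 = q.
The latitude characters are unchanged.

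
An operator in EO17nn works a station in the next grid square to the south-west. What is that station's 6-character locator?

EO17mm

Longitude subsquare n = 13; −1 → 12 = m.
Latitude subsquare n = 13; −1 → 12 = m.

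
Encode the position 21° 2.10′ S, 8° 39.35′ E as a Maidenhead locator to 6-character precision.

Offset from 180°W / 90°S: lon 188.6558°, lat 68.9650°.
Field (20°×10°, letters A–R): 188.6558/20 → 9 → J, 68.9650/10 → 6 → G; chars JG.
Square (2°×1°, digits 0–9): 8.6558/2 → 4, 8.9650/1 → 8; chars 48.
Subsquare (5′×2.5′, letters a–x): 0.6558/0.0833333 → 7 → h, 0.9650/0.0416667 → 23 → x; chars hx.

JG48hx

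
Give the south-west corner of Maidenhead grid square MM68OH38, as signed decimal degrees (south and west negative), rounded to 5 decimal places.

Field M=12, M=12: +12·20° lon, +12·10° lat → SW at lon 60°, lat 30°.
Square 6, 8: +6·2° lon, +8·1° lat → SW at lon 72°, lat 38°.
Subsquare o=14, h=7: +14·0.0833333° lon, +7·0.0416667° lat → SW at lon 73.1667°, lat 38.2917°.
Extended square 3, 8: +3·0.00833333° lon, +8·0.00416667° lat → SW at lon 73.1917°, lat 38.325°.
latitude 38.32500, longitude 73.19167.

38.32500, 73.19167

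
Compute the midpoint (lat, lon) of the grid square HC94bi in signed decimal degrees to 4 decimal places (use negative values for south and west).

-65.6458, -21.8750

Field H=7, C=2: +7·20° lon, +2·10° lat → SW at lon -40°, lat -70°.
Square 9, 4: +9·2° lon, +4·1° lat → SW at lon -22°, lat -66°.
Subsquare b=1, i=8: +1·0.0833333° lon, +8·0.0416667° lat → SW at lon -21.9167°, lat -65.6667°.
Cell spans 0.0833333° lon × 0.0416667° lat. Centre is SW corner plus half of each.
latitude -65.6458, longitude -21.8750.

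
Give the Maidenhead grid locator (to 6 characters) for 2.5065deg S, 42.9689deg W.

GI87ml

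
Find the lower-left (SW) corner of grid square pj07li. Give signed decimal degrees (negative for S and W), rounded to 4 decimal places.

7.3333, 120.9167

Field P=15, J=9: +15·20° lon, +9·10° lat → SW at lon 120°, lat 0°.
Square 0, 7: +0·2° lon, +7·1° lat → SW at lon 120°, lat 7°.
Subsquare l=11, i=8: +11·0.0833333° lon, +8·0.0416667° lat → SW at lon 120.917°, lat 7.33333°.
latitude 7.3333, longitude 120.9167.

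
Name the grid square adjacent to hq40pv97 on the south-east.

Longitude extended square 9; +1 → 10, wraps to 0, carry into subsquare.
Longitude subsquare p = 15; +1 → 16 = q.
Latitude extended square 7; −1 → 6.

HQ40qv06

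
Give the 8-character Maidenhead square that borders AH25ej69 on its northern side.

AH25ek60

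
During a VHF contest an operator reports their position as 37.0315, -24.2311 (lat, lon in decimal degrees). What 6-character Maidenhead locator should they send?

HM77va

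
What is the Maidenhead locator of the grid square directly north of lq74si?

LQ74sj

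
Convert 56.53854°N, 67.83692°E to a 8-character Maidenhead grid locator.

MO36wm09

Offset from 180°W / 90°S: lon 247.83692°, lat 146.53854°.
Field (20°×10°, letters A–R): 247.83692/20 → 12 → M, 146.53854/10 → 14 → O; chars MO.
Square (2°×1°, digits 0–9): 7.83692/2 → 3, 6.53854/1 → 6; chars 36.
Subsquare (5′×2.5′, letters a–x): 1.83692/0.0833333 → 22 → w, 0.53854/0.0416667 → 12 → m; chars wm.
Extended square (30″×15″, digits 0–9): 0.00359/0.00833333 → 0, 0.03854/0.00416667 → 9; chars 09.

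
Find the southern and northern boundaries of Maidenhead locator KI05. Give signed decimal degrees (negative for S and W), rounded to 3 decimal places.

Field K=10, I=8: +10·20° lon, +8·10° lat → SW at lon 20°, lat -10°.
Square 0, 5: +0·2° lon, +5·1° lat → SW at lon 20°, lat -5°.
Cell spans 2° lon × 1° lat.
south -5.000, north -4.000.

-5.000, -4.000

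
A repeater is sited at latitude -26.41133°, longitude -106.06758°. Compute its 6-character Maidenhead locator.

Shift to the Maidenhead origin (180°W, 90°S): lon 73.9324, lat 63.5887.
Field: lon ⌊73.9324/20⌋ = 3 → D; lat ⌊63.5887/10⌋ = 6 → G.
Square: lon ⌊13.9324/2⌋ = 6; lat ⌊3.5887/1⌋ = 3.
Subsquare: lon ⌊1.9324/0.0833333⌋ = 23 → x; lat ⌊0.5887/0.0416667⌋ = 14 → o.

DG63xo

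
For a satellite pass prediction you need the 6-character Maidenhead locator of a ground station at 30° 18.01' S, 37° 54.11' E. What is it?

KF89wq

Offset from 180°W / 90°S: lon 217.9018°, lat 59.6998°.
Field: lon ⌊217.9018/20⌋ = 10 → K; lat ⌊59.6998/10⌋ = 5 → F.
Square: lon ⌊17.9018/2⌋ = 8; lat ⌊9.6998/1⌋ = 9.
Subsquare: lon ⌊1.9018/0.0833333⌋ = 22 → w; lat ⌊0.6998/0.0416667⌋ = 16 → q.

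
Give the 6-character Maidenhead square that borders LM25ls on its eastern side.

Longitude subsquare l = 11; +1 → 12 = m.
The latitude characters are unchanged.

LM25ms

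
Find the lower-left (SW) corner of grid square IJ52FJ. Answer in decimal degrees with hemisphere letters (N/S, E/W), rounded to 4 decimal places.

Field I=8, J=9: +8·20° lon, +9·10° lat → SW at lon -20°, lat 0°.
Square 5, 2: +5·2° lon, +2·1° lat → SW at lon -10°, lat 2°.
Subsquare f=5, j=9: +5·0.0833333° lon, +9·0.0416667° lat → SW at lon -9.58333°, lat 2.375°.
latitude 2.3750° N, longitude 9.5833° W.

2.3750° N, 9.5833° W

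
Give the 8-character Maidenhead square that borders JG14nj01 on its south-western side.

Longitude extended square 0; −1 → -1, wraps to 9, carry into subsquare.
Longitude subsquare n = 13; −1 → 12 = m.
Latitude extended square 1; −1 → 0.

JG14mj90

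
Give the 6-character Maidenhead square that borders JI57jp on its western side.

JI57ip

Longitude subsquare j = 9; −1 → 8 = i.
The latitude characters are unchanged.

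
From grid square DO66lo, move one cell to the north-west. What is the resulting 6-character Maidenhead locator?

DO66kp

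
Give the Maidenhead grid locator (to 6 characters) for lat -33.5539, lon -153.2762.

BF36ik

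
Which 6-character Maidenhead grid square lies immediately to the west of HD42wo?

Longitude subsquare w = 22; −1 → 21 = v.
The latitude characters are unchanged.

HD42vo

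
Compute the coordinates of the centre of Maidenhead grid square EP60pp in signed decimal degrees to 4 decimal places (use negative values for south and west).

60.6458, -86.7083

Field E=4, P=15: +4·20° lon, +15·10° lat → SW at lon -100°, lat 60°.
Square 6, 0: +6·2° lon, +0·1° lat → SW at lon -88°, lat 60°.
Subsquare p=15, p=15: +15·0.0833333° lon, +15·0.0416667° lat → SW at lon -86.75°, lat 60.625°.
Cell spans 0.0833333° lon × 0.0416667° lat. Centre is SW corner plus half of each.
latitude 60.6458, longitude -86.7083.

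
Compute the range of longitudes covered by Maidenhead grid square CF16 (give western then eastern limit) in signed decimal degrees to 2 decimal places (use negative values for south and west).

-138.00, -136.00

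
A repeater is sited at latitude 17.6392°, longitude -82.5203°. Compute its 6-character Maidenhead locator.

EK87rp

Shift to the Maidenhead origin (180°W, 90°S): lon 97.4797, lat 107.6392.
Field: 97.4797/20 → 4 → E, 107.6392/10 → 10 → K; chars EK.
Square: 17.4797/2 → 8, 7.6392/1 → 7; chars 87.
Subsquare: 1.4797/0.0833333 → 17 → r, 0.6392/0.0416667 → 15 → p; chars rp.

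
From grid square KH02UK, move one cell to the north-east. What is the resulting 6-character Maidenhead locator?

KH02vl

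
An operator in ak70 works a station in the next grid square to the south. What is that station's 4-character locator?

AJ79

Latitude square 0; −1 → -1, wraps to 9, carry into field.
Latitude field K = 10; −1 → 9 = J.
The longitude characters are unchanged.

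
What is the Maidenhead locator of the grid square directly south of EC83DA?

EC82dx

Latitude subsquare a = 0; −1 → -1, wraps to 23 = x, carry into square.
Latitude square 3; −1 → 2.
The longitude characters are unchanged.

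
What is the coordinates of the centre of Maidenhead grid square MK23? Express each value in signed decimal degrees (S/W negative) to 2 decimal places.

Field M=12, K=10: +12·20° lon, +10·10° lat → SW at lon 60°, lat 10°.
Square 2, 3: +2·2° lon, +3·1° lat → SW at lon 64°, lat 13°.
Cell spans 2° lon × 1° lat. Centre is SW corner plus half of each.
latitude 13.50, longitude 65.00.

13.50, 65.00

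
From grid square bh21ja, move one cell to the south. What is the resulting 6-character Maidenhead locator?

BH20jx

Latitude subsquare a = 0; −1 → -1, wraps to 23 = x, carry into square.
Latitude square 1; −1 → 0.
The longitude characters are unchanged.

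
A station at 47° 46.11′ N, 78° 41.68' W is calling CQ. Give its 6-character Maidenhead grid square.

FN07ps

Offset from 180°W / 90°S: lon 101.3053°, lat 137.7685°.
Field: 101.3053/20 → 5 → F, 137.7685/10 → 13 → N; chars FN.
Square: 1.3053/2 → 0, 7.7685/1 → 7; chars 07.
Subsquare: 1.3053/0.0833333 → 15 → p, 0.7685/0.0416667 → 18 → s; chars ps.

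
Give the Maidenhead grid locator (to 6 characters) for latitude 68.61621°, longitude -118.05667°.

DP08xo

Shift to the Maidenhead origin (180°W, 90°S): lon 61.9433, lat 158.6162.
Field: 61.9433/20 → 3 → D, 158.6162/10 → 15 → P; chars DP.
Square: 1.9433/2 → 0, 8.6162/1 → 8; chars 08.
Subsquare: 1.9433/0.0833333 → 23 → x, 0.6162/0.0416667 → 14 → o; chars xo.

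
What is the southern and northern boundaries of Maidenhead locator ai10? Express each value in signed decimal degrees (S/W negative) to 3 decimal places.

Field A=0, I=8: +0·20° lon, +8·10° lat → SW at lon -180°, lat -10°.
Square 1, 0: +1·2° lon, +0·1° lat → SW at lon -178°, lat -10°.
Cell spans 2° lon × 1° lat.
south -10.000, north -9.000.

-10.000, -9.000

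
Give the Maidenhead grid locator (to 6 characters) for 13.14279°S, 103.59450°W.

DH86eu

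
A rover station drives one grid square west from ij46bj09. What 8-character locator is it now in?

Longitude extended square 0; −1 → -1, wraps to 9, carry into subsquare.
Longitude subsquare b = 1; −1 → 0 = a.
The latitude characters are unchanged.

IJ46aj99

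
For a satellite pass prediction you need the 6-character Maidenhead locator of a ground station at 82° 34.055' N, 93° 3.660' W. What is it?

Shift to the Maidenhead origin (180°W, 90°S): lon 86.9390, lat 172.5676.
Field: 86.9390/20 → 4 → E, 172.5676/10 → 17 → R; chars ER.
Square: 6.9390/2 → 3, 2.5676/1 → 2; chars 32.
Subsquare: 0.9390/0.0833333 → 11 → l, 0.5676/0.0416667 → 13 → n; chars ln.

ER32ln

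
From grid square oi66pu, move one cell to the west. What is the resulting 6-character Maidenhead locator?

OI66ou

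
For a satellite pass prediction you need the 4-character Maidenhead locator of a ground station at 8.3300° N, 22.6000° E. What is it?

KJ18

Add 180° to longitude and 90° to latitude: 202.60, 98.33.
Field: 202.60/20 → 10 → K, 98.33/10 → 9 → J; chars KJ.
Square: 2.60/2 → 1, 8.33/1 → 8; chars 18.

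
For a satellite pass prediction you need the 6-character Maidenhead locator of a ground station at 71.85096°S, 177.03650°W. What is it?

AB18ld

Offset from 180°W / 90°S: lon 2.9635°, lat 18.1490°.
Field (20°×10°, letters A–R): 2.9635/20 → 0 → A, 18.1490/10 → 1 → B; chars AB.
Square (2°×1°, digits 0–9): 2.9635/2 → 1, 8.1490/1 → 8; chars 18.
Subsquare (5′×2.5′, letters a–x): 0.9635/0.0833333 → 11 → l, 0.1490/0.0416667 → 3 → d; chars ld.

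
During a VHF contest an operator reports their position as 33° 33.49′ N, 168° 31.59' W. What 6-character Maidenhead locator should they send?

AM53rn

Shift to the Maidenhead origin (180°W, 90°S): lon 11.4735, lat 123.5582.
Field: 11.4735/20 → 0 → A, 123.5582/10 → 12 → M; chars AM.
Square: 11.4735/2 → 5, 3.5582/1 → 3; chars 53.
Subsquare: 1.4735/0.0833333 → 17 → r, 0.5582/0.0416667 → 13 → n; chars rn.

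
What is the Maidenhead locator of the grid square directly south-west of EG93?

EG82

Longitude square 9; −1 → 8.
Latitude square 3; −1 → 2.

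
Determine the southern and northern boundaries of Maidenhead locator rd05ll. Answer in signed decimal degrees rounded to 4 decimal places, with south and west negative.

Field R=17, D=3: +17·20° lon, +3·10° lat → SW at lon 160°, lat -60°.
Square 0, 5: +0·2° lon, +5·1° lat → SW at lon 160°, lat -55°.
Subsquare l=11, l=11: +11·0.0833333° lon, +11·0.0416667° lat → SW at lon 160.917°, lat -54.5417°.
Cell spans 0.0833333° lon × 0.0416667° lat.
south -54.5417, north -54.5000.

-54.5417, -54.5000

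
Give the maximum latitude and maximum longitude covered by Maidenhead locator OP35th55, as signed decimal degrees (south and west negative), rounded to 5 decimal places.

65.31667, 107.63333

Field O=14, P=15: +14·20° lon, +15·10° lat → SW at lon 100°, lat 60°.
Square 3, 5: +3·2° lon, +5·1° lat → SW at lon 106°, lat 65°.
Subsquare t=19, h=7: +19·0.0833333° lon, +7·0.0416667° lat → SW at lon 107.583°, lat 65.2917°.
Extended square 5, 5: +5·0.00833333° lon, +5·0.00416667° lat → SW at lon 107.625°, lat 65.3125°.
Cell spans 0.00833333° lon × 0.00416667° lat. NE corner is SW corner plus one full cell.
latitude 65.31667, longitude 107.63333.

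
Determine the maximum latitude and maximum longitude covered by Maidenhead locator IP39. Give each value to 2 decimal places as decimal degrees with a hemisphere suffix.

Field I=8, P=15: +8·20° lon, +15·10° lat → SW at lon -20°, lat 60°.
Square 3, 9: +3·2° lon, +9·1° lat → SW at lon -14°, lat 69°.
Cell spans 2° lon × 1° lat. NE corner is SW corner plus one full cell.
latitude 70.00° N, longitude 12.00° W.

70.00° N, 12.00° W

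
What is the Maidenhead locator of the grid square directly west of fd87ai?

Longitude subsquare a = 0; −1 → -1, wraps to 23 = x, carry into square.
Longitude square 8; −1 → 7.
The latitude characters are unchanged.

FD77xi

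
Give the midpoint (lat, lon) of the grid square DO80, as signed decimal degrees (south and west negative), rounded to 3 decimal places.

Field D=3, O=14: +3·20° lon, +14·10° lat → SW at lon -120°, lat 50°.
Square 8, 0: +8·2° lon, +0·1° lat → SW at lon -104°, lat 50°.
Cell spans 2° lon × 1° lat. Centre is SW corner plus half of each.
latitude 50.500, longitude -103.000.

50.500, -103.000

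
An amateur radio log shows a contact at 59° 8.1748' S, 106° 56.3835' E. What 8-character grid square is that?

OD30lu27

Shift to the Maidenhead origin (180°W, 90°S): lon 286.93973, lat 30.86375.
Field: 286.93973/20 → 14 → O, 30.86375/10 → 3 → D; chars OD.
Square: 6.93973/2 → 3, 0.86375/1 → 0; chars 30.
Subsquare: 0.93973/0.0833333 → 11 → l, 0.86375/0.0416667 → 20 → u; chars lu.
Extended square: 0.02306/0.00833333 → 2, 0.03042/0.00416667 → 7; chars 27.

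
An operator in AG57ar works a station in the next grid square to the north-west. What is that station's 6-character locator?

Longitude subsquare a = 0; −1 → -1, wraps to 23 = x, carry into square.
Longitude square 5; −1 → 4.
Latitude subsquare r = 17; +1 → 18 = s.

AG47xs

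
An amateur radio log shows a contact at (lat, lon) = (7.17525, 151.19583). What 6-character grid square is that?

QJ57oe

Offset from 180°W / 90°S: lon 331.1958°, lat 97.1753°.
Field: 331.1958/20 → 16 → Q, 97.1753/10 → 9 → J; chars QJ.
Square: 11.1958/2 → 5, 7.1753/1 → 7; chars 57.
Subsquare: 1.1958/0.0833333 → 14 → o, 0.1753/0.0416667 → 4 → e; chars oe.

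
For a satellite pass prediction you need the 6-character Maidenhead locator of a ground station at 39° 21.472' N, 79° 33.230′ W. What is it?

Shift to the Maidenhead origin (180°W, 90°S): lon 100.4462, lat 129.3579.
Field (20°×10°, letters A–R): 100.4462/20 → 5 → F, 129.3579/10 → 12 → M; chars FM.
Square (2°×1°, digits 0–9): 0.4462/2 → 0, 9.3579/1 → 9; chars 09.
Subsquare (5′×2.5′, letters a–x): 0.4462/0.0833333 → 5 → f, 0.3579/0.0416667 → 8 → i; chars fi.

FM09fi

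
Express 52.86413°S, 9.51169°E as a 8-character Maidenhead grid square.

JD47sd12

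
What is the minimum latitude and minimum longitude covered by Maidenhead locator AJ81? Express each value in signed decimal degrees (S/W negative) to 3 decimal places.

Field A=0, J=9: +0·20° lon, +9·10° lat → SW at lon -180°, lat 0°.
Square 8, 1: +8·2° lon, +1·1° lat → SW at lon -164°, lat 1°.
latitude 1.000, longitude -164.000.

1.000, -164.000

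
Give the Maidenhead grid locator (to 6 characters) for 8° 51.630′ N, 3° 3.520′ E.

Add 180° to longitude and 90° to latitude: 183.0587, 98.8605.
Field: 183.0587/20 → 9 → J, 98.8605/10 → 9 → J; chars JJ.
Square: 3.0587/2 → 1, 8.8605/1 → 8; chars 18.
Subsquare: 1.0587/0.0833333 → 12 → m, 0.8605/0.0416667 → 20 → u; chars mu.

JJ18mu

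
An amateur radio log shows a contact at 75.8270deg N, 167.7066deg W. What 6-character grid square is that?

AQ65dt

Add 180° to longitude and 90° to latitude: 12.2934, 165.8270.
Field: lon ⌊12.2934/20⌋ = 0 → A; lat ⌊165.8270/10⌋ = 16 → Q.
Square: lon ⌊12.2934/2⌋ = 6; lat ⌊5.8270/1⌋ = 5.
Subsquare: lon ⌊0.2934/0.0833333⌋ = 3 → d; lat ⌊0.8270/0.0416667⌋ = 19 → t.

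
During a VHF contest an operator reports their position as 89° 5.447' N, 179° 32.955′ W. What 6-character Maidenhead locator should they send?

AR09fc

Add 180° to longitude and 90° to latitude: 0.4507, 179.0908.
Field: lon ⌊0.4507/20⌋ = 0 → A; lat ⌊179.0908/10⌋ = 17 → R.
Square: lon ⌊0.4507/2⌋ = 0; lat ⌊9.0908/1⌋ = 9.
Subsquare: lon ⌊0.4507/0.0833333⌋ = 5 → f; lat ⌊0.0908/0.0416667⌋ = 2 → c.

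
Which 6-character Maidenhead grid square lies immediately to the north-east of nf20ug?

NF20vh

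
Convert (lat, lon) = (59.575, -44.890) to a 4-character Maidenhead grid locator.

Offset from 180°W / 90°S: lon 135.11°, lat 149.57°.
Field: lon ⌊135.11/20⌋ = 6 → G; lat ⌊149.57/10⌋ = 14 → O.
Square: lon ⌊15.11/2⌋ = 7; lat ⌊9.57/1⌋ = 9.

GO79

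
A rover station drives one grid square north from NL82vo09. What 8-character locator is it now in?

Latitude extended square 9; +1 → 10, wraps to 0, carry into subsquare.
Latitude subsquare o = 14; +1 → 15 = p.
The longitude characters are unchanged.

NL82vp00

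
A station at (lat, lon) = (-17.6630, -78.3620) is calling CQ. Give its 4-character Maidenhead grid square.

FH02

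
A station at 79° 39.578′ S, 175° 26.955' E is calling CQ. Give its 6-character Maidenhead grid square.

Shift to the Maidenhead origin (180°W, 90°S): lon 355.4493, lat 10.3404.
Field: 355.4493/20 → 17 → R, 10.3404/10 → 1 → B; chars RB.
Square: 15.4493/2 → 7, 0.3404/1 → 0; chars 70.
Subsquare: 1.4493/0.0833333 → 17 → r, 0.3404/0.0416667 → 8 → i; chars ri.

RB70ri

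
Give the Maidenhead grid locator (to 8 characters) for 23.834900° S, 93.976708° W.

EG36ad29

Offset from 180°W / 90°S: lon 86.02329°, lat 66.16510°.
Field: 86.02329/20 → 4 → E, 66.16510/10 → 6 → G; chars EG.
Square: 6.02329/2 → 3, 6.16510/1 → 6; chars 36.
Subsquare: 0.02329/0.0833333 → 0 → a, 0.16510/0.0416667 → 3 → d; chars ad.
Extended square: 0.02329/0.00833333 → 2, 0.04010/0.00416667 → 9; chars 29.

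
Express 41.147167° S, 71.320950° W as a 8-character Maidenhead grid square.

FE48iu14

Offset from 180°W / 90°S: lon 108.67905°, lat 48.85283°.
Field: 108.67905/20 → 5 → F, 48.85283/10 → 4 → E; chars FE.
Square: 8.67905/2 → 4, 8.85283/1 → 8; chars 48.
Subsquare: 0.67905/0.0833333 → 8 → i, 0.85283/0.0416667 → 20 → u; chars iu.
Extended square: 0.01238/0.00833333 → 1, 0.01950/0.00416667 → 4; chars 14.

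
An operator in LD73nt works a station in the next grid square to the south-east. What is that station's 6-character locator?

LD73os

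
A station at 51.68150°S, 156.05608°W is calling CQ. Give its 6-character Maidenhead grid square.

Shift to the Maidenhead origin (180°W, 90°S): lon 23.9439, lat 38.3185.
Field (20°×10°, letters A–R): 23.9439/20 → 1 → B, 38.3185/10 → 3 → D; chars BD.
Square (2°×1°, digits 0–9): 3.9439/2 → 1, 8.3185/1 → 8; chars 18.
Subsquare (5′×2.5′, letters a–x): 1.9439/0.0833333 → 23 → x, 0.3185/0.0416667 → 7 → h; chars xh.

BD18xh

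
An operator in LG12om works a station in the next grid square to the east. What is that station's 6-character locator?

LG12pm

Longitude subsquare o = 14; +1 → 15 = p.
The latitude characters are unchanged.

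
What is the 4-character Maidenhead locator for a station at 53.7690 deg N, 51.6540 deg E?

Add 180° to longitude and 90° to latitude: 231.65, 143.77.
Field (20°×10°, letters A–R): 231.65/20 → 11 → L, 143.77/10 → 14 → O; chars LO.
Square (2°×1°, digits 0–9): 11.65/2 → 5, 3.77/1 → 3; chars 53.

LO53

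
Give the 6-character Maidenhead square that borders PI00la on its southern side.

PH09lx

Latitude subsquare a = 0; −1 → -1, wraps to 23 = x, carry into square.
Latitude square 0; −1 → -1, wraps to 9, carry into field.
Latitude field I = 8; −1 → 7 = H.
The longitude characters are unchanged.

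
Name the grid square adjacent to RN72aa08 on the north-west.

Longitude extended square 0; −1 → -1, wraps to 9, carry into subsquare.
Longitude subsquare a = 0; −1 → -1, wraps to 23 = x, carry into square.
Longitude square 7; −1 → 6.
Latitude extended square 8; +1 → 9.

RN62xa99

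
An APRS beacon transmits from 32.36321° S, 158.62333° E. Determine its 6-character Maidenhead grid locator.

QF97hp

Offset from 180°W / 90°S: lon 338.6233°, lat 57.6368°.
Field (20°×10°, letters A–R): lon ⌊338.6233/20⌋ = 16 → Q; lat ⌊57.6368/10⌋ = 5 → F.
Square (2°×1°, digits 0–9): lon ⌊18.6233/2⌋ = 9; lat ⌊7.6368/1⌋ = 7.
Subsquare (5′×2.5′, letters a–x): lon ⌊0.6233/0.0833333⌋ = 7 → h; lat ⌊0.6368/0.0416667⌋ = 15 → p.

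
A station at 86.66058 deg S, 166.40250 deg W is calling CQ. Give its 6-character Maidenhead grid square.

Shift to the Maidenhead origin (180°W, 90°S): lon 13.5975, lat 3.3394.
Field (20°×10°, letters A–R): lon ⌊13.5975/20⌋ = 0 → A; lat ⌊3.3394/10⌋ = 0 → A.
Square (2°×1°, digits 0–9): lon ⌊13.5975/2⌋ = 6; lat ⌊3.3394/1⌋ = 3.
Subsquare (5′×2.5′, letters a–x): lon ⌊1.5975/0.0833333⌋ = 19 → t; lat ⌊0.3394/0.0416667⌋ = 8 → i.

AA63ti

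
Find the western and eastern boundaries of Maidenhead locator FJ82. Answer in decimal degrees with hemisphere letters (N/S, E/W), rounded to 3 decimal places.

64.000° W, 62.000° W

Field F=5, J=9: +5·20° lon, +9·10° lat → SW at lon -80°, lat 0°.
Square 8, 2: +8·2° lon, +2·1° lat → SW at lon -64°, lat 2°.
Cell spans 2° lon × 1° lat.
west 64.000° W, east 62.000° W.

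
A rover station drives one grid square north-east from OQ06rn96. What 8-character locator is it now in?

OQ06sn07

Longitude extended square 9; +1 → 10, wraps to 0, carry into subsquare.
Longitude subsquare r = 17; +1 → 18 = s.
Latitude extended square 6; +1 → 7.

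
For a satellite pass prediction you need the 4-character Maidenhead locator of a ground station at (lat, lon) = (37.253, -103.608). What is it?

Add 180° to longitude and 90° to latitude: 76.39, 127.25.
Field: 76.39/20 → 3 → D, 127.25/10 → 12 → M; chars DM.
Square: 16.39/2 → 8, 7.25/1 → 7; chars 87.

DM87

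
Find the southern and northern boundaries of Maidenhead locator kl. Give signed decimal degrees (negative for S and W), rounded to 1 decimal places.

20.0, 30.0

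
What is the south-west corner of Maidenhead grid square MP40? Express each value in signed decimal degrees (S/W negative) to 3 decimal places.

Field M=12, P=15: +12·20° lon, +15·10° lat → SW at lon 60°, lat 60°.
Square 4, 0: +4·2° lon, +0·1° lat → SW at lon 68°, lat 60°.
latitude 60.000, longitude 68.000.

60.000, 68.000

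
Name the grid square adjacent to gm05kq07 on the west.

Longitude extended square 0; −1 → -1, wraps to 9, carry into subsquare.
Longitude subsquare k = 10; −1 → 9 = j.
The latitude characters are unchanged.

GM05jq97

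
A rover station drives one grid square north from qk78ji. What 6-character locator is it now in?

QK78jj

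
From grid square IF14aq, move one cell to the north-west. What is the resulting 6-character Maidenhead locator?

IF04xr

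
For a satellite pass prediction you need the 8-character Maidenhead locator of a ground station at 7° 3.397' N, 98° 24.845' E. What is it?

NJ97eb93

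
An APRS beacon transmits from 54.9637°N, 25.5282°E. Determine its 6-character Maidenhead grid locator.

KO24sx

Offset from 180°W / 90°S: lon 205.5282°, lat 144.9637°.
Field (20°×10°, letters A–R): lon ⌊205.5282/20⌋ = 10 → K; lat ⌊144.9637/10⌋ = 14 → O.
Square (2°×1°, digits 0–9): lon ⌊5.5282/2⌋ = 2; lat ⌊4.9637/1⌋ = 4.
Subsquare (5′×2.5′, letters a–x): lon ⌊1.5282/0.0833333⌋ = 18 → s; lat ⌊0.9637/0.0416667⌋ = 23 → x.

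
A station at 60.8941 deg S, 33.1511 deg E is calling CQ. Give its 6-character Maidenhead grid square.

KC69nc

Add 180° to longitude and 90° to latitude: 213.1511, 29.1059.
Field: 213.1511/20 → 10 → K, 29.1059/10 → 2 → C; chars KC.
Square: 13.1511/2 → 6, 9.1059/1 → 9; chars 69.
Subsquare: 1.1511/0.0833333 → 13 → n, 0.1059/0.0416667 → 2 → c; chars nc.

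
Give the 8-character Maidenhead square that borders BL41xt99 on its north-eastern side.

BL51au00

Longitude extended square 9; +1 → 10, wraps to 0, carry into subsquare.
Longitude subsquare x = 23; +1 → 24, wraps to 0 = a, carry into square.
Longitude square 4; +1 → 5.
Latitude extended square 9; +1 → 10, wraps to 0, carry into subsquare.
Latitude subsquare t = 19; +1 → 20 = u.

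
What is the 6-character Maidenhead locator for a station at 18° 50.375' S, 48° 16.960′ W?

Offset from 180°W / 90°S: lon 131.7173°, lat 71.1604°.
Field: lon ⌊131.7173/20⌋ = 6 → G; lat ⌊71.1604/10⌋ = 7 → H.
Square: lon ⌊11.7173/2⌋ = 5; lat ⌊1.1604/1⌋ = 1.
Subsquare: lon ⌊1.7173/0.0833333⌋ = 20 → u; lat ⌊0.1604/0.0416667⌋ = 3 → d.

GH51ud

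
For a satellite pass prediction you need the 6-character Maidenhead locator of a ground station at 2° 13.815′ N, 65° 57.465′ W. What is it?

Offset from 180°W / 90°S: lon 114.0422°, lat 92.2302°.
Field: lon ⌊114.0422/20⌋ = 5 → F; lat ⌊92.2302/10⌋ = 9 → J.
Square: lon ⌊14.0422/2⌋ = 7; lat ⌊2.2302/1⌋ = 2.
Subsquare: lon ⌊0.0422/0.0833333⌋ = 0 → a; lat ⌊0.2302/0.0416667⌋ = 5 → f.

FJ72af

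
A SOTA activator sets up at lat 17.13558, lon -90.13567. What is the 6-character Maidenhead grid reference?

Add 180° to longitude and 90° to latitude: 89.8643, 107.1356.
Field: lon ⌊89.8643/20⌋ = 4 → E; lat ⌊107.1356/10⌋ = 10 → K.
Square: lon ⌊9.8643/2⌋ = 4; lat ⌊7.1356/1⌋ = 7.
Subsquare: lon ⌊1.8643/0.0833333⌋ = 22 → w; lat ⌊0.1356/0.0416667⌋ = 3 → d.

EK47wd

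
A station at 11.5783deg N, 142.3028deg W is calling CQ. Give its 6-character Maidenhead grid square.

Shift to the Maidenhead origin (180°W, 90°S): lon 37.6972, lat 101.5783.
Field: 37.6972/20 → 1 → B, 101.5783/10 → 10 → K; chars BK.
Square: 17.6972/2 → 8, 1.5783/1 → 1; chars 81.
Subsquare: 1.6972/0.0833333 → 20 → u, 0.5783/0.0416667 → 13 → n; chars un.

BK81un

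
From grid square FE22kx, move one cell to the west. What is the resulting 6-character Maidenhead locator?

FE22jx

Longitude subsquare k = 10; −1 → 9 = j.
The latitude characters are unchanged.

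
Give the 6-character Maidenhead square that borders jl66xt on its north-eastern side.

Longitude subsquare x = 23; +1 → 24, wraps to 0 = a, carry into square.
Longitude square 6; +1 → 7.
Latitude subsquare t = 19; +1 → 20 = u.

JL76au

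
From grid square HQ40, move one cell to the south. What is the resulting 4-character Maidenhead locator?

Latitude square 0; −1 → -1, wraps to 9, carry into field.
Latitude field Q = 16; −1 → 15 = P.
The longitude characters are unchanged.

HP49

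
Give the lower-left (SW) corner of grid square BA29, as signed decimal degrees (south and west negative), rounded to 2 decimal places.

-81.00, -156.00

Field B=1, A=0: +1·20° lon, +0·10° lat → SW at lon -160°, lat -90°.
Square 2, 9: +2·2° lon, +9·1° lat → SW at lon -156°, lat -81°.
latitude -81.00, longitude -156.00.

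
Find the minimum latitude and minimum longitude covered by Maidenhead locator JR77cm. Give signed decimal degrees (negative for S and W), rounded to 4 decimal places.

Field J=9, R=17: +9·20° lon, +17·10° lat → SW at lon 0°, lat 80°.
Square 7, 7: +7·2° lon, +7·1° lat → SW at lon 14°, lat 87°.
Subsquare c=2, m=12: +2·0.0833333° lon, +12·0.0416667° lat → SW at lon 14.1667°, lat 87.5°.
latitude 87.5000, longitude 14.1667.

87.5000, 14.1667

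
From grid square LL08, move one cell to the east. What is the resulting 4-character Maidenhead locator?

Longitude square 0; +1 → 1.
The latitude characters are unchanged.

LL18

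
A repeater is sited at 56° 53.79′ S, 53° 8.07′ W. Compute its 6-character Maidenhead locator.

GD33kc

Add 180° to longitude and 90° to latitude: 126.8655, 33.1035.
Field (20°×10°, letters A–R): lon ⌊126.8655/20⌋ = 6 → G; lat ⌊33.1035/10⌋ = 3 → D.
Square (2°×1°, digits 0–9): lon ⌊6.8655/2⌋ = 3; lat ⌊3.1035/1⌋ = 3.
Subsquare (5′×2.5′, letters a–x): lon ⌊0.8655/0.0833333⌋ = 10 → k; lat ⌊0.1035/0.0416667⌋ = 2 → c.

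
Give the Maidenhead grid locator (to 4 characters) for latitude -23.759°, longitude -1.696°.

IG96

Add 180° to longitude and 90° to latitude: 178.30, 66.24.
Field: 178.30/20 → 8 → I, 66.24/10 → 6 → G; chars IG.
Square: 18.30/2 → 9, 6.24/1 → 6; chars 96.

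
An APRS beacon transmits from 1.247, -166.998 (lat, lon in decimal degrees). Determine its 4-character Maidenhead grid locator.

Shift to the Maidenhead origin (180°W, 90°S): lon 13.00, lat 91.25.
Field (20°×10°, letters A–R): 13.00/20 → 0 → A, 91.25/10 → 9 → J; chars AJ.
Square (2°×1°, digits 0–9): 13.00/2 → 6, 1.25/1 → 1; chars 61.

AJ61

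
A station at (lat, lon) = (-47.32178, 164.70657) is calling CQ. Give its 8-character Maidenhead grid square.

RE22iq42

Offset from 180°W / 90°S: lon 344.70657°, lat 42.67822°.
Field (20°×10°, letters A–R): lon ⌊344.70657/20⌋ = 17 → R; lat ⌊42.67822/10⌋ = 4 → E.
Square (2°×1°, digits 0–9): lon ⌊4.70657/2⌋ = 2; lat ⌊2.67822/1⌋ = 2.
Subsquare (5′×2.5′, letters a–x): lon ⌊0.70657/0.0833333⌋ = 8 → i; lat ⌊0.67822/0.0416667⌋ = 16 → q.
Extended square (30″×15″, digits 0–9): lon ⌊0.03990/0.00833333⌋ = 4; lat ⌊0.01155/0.00416667⌋ = 2.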